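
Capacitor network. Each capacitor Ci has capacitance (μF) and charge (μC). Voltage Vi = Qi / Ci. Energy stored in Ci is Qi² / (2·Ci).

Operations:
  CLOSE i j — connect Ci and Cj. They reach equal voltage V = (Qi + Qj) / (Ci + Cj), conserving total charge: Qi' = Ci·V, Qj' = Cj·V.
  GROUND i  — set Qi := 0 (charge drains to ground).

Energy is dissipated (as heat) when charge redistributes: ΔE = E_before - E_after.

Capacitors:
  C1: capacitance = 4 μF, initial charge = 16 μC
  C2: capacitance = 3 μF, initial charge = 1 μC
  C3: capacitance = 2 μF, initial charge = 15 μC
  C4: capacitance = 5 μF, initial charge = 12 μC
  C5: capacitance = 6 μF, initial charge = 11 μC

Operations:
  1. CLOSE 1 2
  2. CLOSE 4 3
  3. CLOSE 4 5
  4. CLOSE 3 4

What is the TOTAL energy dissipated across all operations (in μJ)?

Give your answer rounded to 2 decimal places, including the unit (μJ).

Answer: 36.56 μJ

Derivation:
Initial: C1(4μF, Q=16μC, V=4.00V), C2(3μF, Q=1μC, V=0.33V), C3(2μF, Q=15μC, V=7.50V), C4(5μF, Q=12μC, V=2.40V), C5(6μF, Q=11μC, V=1.83V)
Op 1: CLOSE 1-2: Q_total=17.00, C_total=7.00, V=2.43; Q1=9.71, Q2=7.29; dissipated=11.524
Op 2: CLOSE 4-3: Q_total=27.00, C_total=7.00, V=3.86; Q4=19.29, Q3=7.71; dissipated=18.579
Op 3: CLOSE 4-5: Q_total=30.29, C_total=11.00, V=2.75; Q4=13.77, Q5=16.52; dissipated=5.585
Op 4: CLOSE 3-4: Q_total=21.48, C_total=7.00, V=3.07; Q3=6.14, Q4=15.34; dissipated=0.870
Total dissipated: 36.558 μJ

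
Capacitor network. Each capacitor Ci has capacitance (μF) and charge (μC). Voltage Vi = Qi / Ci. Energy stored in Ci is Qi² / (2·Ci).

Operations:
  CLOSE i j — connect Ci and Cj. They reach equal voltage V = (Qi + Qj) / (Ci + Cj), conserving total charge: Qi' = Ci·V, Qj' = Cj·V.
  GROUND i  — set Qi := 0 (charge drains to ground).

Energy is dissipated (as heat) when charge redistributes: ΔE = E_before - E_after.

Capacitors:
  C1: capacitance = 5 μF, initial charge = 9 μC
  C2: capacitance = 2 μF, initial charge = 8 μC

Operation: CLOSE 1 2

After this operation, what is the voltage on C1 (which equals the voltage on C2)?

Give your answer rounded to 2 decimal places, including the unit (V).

Initial: C1(5μF, Q=9μC, V=1.80V), C2(2μF, Q=8μC, V=4.00V)
Op 1: CLOSE 1-2: Q_total=17.00, C_total=7.00, V=2.43; Q1=12.14, Q2=4.86; dissipated=3.457

Answer: 2.43 V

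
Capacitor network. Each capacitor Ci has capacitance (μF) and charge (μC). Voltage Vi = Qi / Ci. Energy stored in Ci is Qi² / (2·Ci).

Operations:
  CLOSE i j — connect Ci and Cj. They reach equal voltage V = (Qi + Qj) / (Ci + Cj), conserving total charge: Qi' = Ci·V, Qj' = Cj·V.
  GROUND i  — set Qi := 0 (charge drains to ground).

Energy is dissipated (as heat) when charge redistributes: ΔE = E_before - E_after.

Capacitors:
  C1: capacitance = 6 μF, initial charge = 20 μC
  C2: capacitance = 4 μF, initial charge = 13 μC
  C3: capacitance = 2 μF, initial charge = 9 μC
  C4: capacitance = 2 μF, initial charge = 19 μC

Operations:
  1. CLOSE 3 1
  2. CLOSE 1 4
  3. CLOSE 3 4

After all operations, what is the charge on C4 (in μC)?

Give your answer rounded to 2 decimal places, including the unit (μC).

Answer: 8.72 μC

Derivation:
Initial: C1(6μF, Q=20μC, V=3.33V), C2(4μF, Q=13μC, V=3.25V), C3(2μF, Q=9μC, V=4.50V), C4(2μF, Q=19μC, V=9.50V)
Op 1: CLOSE 3-1: Q_total=29.00, C_total=8.00, V=3.62; Q3=7.25, Q1=21.75; dissipated=1.021
Op 2: CLOSE 1-4: Q_total=40.75, C_total=8.00, V=5.09; Q1=30.56, Q4=10.19; dissipated=25.887
Op 3: CLOSE 3-4: Q_total=17.44, C_total=4.00, V=4.36; Q3=8.72, Q4=8.72; dissipated=1.079
Final charges: Q1=30.56, Q2=13.00, Q3=8.72, Q4=8.72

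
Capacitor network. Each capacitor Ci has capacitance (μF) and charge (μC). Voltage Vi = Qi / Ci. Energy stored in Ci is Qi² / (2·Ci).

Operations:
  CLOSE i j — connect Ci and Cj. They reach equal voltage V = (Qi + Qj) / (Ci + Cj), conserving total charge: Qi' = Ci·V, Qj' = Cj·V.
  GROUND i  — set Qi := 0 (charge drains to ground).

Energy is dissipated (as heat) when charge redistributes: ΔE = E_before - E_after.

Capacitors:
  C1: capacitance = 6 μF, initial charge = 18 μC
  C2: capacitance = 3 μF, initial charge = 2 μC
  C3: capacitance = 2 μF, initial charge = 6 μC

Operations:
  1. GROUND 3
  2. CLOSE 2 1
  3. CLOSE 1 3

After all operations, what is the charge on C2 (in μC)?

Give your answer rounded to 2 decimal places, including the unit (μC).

Initial: C1(6μF, Q=18μC, V=3.00V), C2(3μF, Q=2μC, V=0.67V), C3(2μF, Q=6μC, V=3.00V)
Op 1: GROUND 3: Q3=0; energy lost=9.000
Op 2: CLOSE 2-1: Q_total=20.00, C_total=9.00, V=2.22; Q2=6.67, Q1=13.33; dissipated=5.444
Op 3: CLOSE 1-3: Q_total=13.33, C_total=8.00, V=1.67; Q1=10.00, Q3=3.33; dissipated=3.704
Final charges: Q1=10.00, Q2=6.67, Q3=3.33

Answer: 6.67 μC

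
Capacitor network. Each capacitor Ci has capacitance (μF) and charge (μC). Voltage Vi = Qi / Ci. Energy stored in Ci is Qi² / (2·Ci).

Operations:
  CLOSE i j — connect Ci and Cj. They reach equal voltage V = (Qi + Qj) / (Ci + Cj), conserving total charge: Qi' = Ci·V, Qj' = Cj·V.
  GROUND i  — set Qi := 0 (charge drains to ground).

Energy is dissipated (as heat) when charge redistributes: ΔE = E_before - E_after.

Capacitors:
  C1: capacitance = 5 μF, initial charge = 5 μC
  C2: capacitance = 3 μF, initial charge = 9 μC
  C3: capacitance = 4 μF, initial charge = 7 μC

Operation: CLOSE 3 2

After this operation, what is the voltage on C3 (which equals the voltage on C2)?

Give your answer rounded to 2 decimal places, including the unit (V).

Initial: C1(5μF, Q=5μC, V=1.00V), C2(3μF, Q=9μC, V=3.00V), C3(4μF, Q=7μC, V=1.75V)
Op 1: CLOSE 3-2: Q_total=16.00, C_total=7.00, V=2.29; Q3=9.14, Q2=6.86; dissipated=1.339

Answer: 2.29 V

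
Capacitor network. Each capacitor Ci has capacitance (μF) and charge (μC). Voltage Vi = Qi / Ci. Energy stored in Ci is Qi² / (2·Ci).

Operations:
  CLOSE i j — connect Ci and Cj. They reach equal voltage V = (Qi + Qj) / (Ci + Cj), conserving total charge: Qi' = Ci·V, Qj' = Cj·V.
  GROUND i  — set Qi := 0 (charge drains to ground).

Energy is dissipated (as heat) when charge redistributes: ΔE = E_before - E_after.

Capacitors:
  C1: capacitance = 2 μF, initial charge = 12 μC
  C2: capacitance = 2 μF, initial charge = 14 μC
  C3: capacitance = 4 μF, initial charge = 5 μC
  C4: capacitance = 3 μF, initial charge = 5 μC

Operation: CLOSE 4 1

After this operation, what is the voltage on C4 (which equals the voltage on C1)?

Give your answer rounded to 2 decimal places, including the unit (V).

Answer: 3.40 V

Derivation:
Initial: C1(2μF, Q=12μC, V=6.00V), C2(2μF, Q=14μC, V=7.00V), C3(4μF, Q=5μC, V=1.25V), C4(3μF, Q=5μC, V=1.67V)
Op 1: CLOSE 4-1: Q_total=17.00, C_total=5.00, V=3.40; Q4=10.20, Q1=6.80; dissipated=11.267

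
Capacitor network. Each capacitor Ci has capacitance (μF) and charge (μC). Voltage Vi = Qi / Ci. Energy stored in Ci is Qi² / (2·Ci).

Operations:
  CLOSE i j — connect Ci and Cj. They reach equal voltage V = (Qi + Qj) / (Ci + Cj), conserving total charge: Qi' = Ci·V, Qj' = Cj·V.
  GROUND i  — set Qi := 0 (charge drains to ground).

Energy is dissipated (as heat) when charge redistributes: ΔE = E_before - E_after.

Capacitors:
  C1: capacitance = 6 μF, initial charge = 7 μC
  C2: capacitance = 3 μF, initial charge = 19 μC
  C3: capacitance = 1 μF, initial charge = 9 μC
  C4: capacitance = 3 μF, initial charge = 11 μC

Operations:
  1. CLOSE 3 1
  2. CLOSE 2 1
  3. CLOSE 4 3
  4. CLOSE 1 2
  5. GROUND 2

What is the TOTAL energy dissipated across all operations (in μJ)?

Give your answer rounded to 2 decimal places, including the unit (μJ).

Answer: 63.21 μJ

Derivation:
Initial: C1(6μF, Q=7μC, V=1.17V), C2(3μF, Q=19μC, V=6.33V), C3(1μF, Q=9μC, V=9.00V), C4(3μF, Q=11μC, V=3.67V)
Op 1: CLOSE 3-1: Q_total=16.00, C_total=7.00, V=2.29; Q3=2.29, Q1=13.71; dissipated=26.298
Op 2: CLOSE 2-1: Q_total=32.71, C_total=9.00, V=3.63; Q2=10.90, Q1=21.81; dissipated=16.383
Op 3: CLOSE 4-3: Q_total=13.29, C_total=4.00, V=3.32; Q4=9.96, Q3=3.32; dissipated=0.715
Op 4: CLOSE 1-2: Q_total=32.71, C_total=9.00, V=3.63; Q1=21.81, Q2=10.90; dissipated=0.000
Op 5: GROUND 2: Q2=0; energy lost=19.819
Total dissipated: 63.215 μJ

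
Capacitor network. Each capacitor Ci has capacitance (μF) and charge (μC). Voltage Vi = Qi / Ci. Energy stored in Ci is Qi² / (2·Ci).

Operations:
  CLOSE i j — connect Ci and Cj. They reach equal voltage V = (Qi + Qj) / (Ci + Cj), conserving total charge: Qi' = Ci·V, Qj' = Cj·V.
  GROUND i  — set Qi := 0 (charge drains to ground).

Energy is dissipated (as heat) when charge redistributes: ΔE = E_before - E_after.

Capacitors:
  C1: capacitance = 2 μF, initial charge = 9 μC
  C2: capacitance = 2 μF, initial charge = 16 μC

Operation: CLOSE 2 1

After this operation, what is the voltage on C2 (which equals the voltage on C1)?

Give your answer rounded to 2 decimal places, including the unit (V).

Initial: C1(2μF, Q=9μC, V=4.50V), C2(2μF, Q=16μC, V=8.00V)
Op 1: CLOSE 2-1: Q_total=25.00, C_total=4.00, V=6.25; Q2=12.50, Q1=12.50; dissipated=6.125

Answer: 6.25 V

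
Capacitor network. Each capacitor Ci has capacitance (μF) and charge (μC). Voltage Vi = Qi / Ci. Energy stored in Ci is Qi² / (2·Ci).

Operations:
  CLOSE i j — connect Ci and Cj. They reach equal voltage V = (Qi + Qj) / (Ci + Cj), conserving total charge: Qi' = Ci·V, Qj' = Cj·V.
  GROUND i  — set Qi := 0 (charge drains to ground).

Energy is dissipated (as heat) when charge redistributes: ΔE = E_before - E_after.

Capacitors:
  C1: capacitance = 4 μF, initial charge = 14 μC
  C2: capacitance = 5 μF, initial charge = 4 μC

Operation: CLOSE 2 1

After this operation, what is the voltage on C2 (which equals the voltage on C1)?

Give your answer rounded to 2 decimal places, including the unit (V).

Initial: C1(4μF, Q=14μC, V=3.50V), C2(5μF, Q=4μC, V=0.80V)
Op 1: CLOSE 2-1: Q_total=18.00, C_total=9.00, V=2.00; Q2=10.00, Q1=8.00; dissipated=8.100

Answer: 2.00 V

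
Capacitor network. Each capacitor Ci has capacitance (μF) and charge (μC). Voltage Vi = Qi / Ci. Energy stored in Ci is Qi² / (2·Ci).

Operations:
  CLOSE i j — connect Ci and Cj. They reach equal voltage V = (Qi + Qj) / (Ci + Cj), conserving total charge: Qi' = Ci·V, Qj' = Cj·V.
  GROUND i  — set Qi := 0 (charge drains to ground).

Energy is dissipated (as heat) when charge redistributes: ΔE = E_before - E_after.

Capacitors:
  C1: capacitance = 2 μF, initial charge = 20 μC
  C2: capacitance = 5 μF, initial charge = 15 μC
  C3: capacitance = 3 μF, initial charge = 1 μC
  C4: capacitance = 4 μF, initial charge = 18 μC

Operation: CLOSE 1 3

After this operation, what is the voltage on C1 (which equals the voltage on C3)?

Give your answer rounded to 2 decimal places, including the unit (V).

Answer: 4.20 V

Derivation:
Initial: C1(2μF, Q=20μC, V=10.00V), C2(5μF, Q=15μC, V=3.00V), C3(3μF, Q=1μC, V=0.33V), C4(4μF, Q=18μC, V=4.50V)
Op 1: CLOSE 1-3: Q_total=21.00, C_total=5.00, V=4.20; Q1=8.40, Q3=12.60; dissipated=56.067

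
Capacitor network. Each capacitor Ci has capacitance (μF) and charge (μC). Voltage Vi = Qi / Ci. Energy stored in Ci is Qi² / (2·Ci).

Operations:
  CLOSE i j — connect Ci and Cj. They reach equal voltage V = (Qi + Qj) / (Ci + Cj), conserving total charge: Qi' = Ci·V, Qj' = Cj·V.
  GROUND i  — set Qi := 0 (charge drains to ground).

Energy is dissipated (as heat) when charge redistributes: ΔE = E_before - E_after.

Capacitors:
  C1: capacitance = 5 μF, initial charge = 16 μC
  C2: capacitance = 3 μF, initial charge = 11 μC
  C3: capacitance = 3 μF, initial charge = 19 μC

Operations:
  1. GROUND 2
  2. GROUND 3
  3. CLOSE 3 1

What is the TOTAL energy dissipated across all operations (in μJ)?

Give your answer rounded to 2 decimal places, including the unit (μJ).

Answer: 89.93 μJ

Derivation:
Initial: C1(5μF, Q=16μC, V=3.20V), C2(3μF, Q=11μC, V=3.67V), C3(3μF, Q=19μC, V=6.33V)
Op 1: GROUND 2: Q2=0; energy lost=20.167
Op 2: GROUND 3: Q3=0; energy lost=60.167
Op 3: CLOSE 3-1: Q_total=16.00, C_total=8.00, V=2.00; Q3=6.00, Q1=10.00; dissipated=9.600
Total dissipated: 89.933 μJ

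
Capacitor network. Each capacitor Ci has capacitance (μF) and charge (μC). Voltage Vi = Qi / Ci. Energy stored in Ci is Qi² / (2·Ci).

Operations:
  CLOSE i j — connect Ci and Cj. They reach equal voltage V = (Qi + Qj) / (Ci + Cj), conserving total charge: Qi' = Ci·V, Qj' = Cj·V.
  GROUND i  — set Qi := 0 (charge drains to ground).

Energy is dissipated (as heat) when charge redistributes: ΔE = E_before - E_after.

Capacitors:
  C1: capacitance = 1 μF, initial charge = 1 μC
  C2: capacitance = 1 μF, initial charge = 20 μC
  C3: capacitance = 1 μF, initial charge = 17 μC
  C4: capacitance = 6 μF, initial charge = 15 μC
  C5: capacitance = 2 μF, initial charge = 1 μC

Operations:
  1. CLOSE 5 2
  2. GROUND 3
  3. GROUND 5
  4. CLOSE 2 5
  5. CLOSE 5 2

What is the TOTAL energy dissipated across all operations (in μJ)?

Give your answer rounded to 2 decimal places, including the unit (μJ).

Initial: C1(1μF, Q=1μC, V=1.00V), C2(1μF, Q=20μC, V=20.00V), C3(1μF, Q=17μC, V=17.00V), C4(6μF, Q=15μC, V=2.50V), C5(2μF, Q=1μC, V=0.50V)
Op 1: CLOSE 5-2: Q_total=21.00, C_total=3.00, V=7.00; Q5=14.00, Q2=7.00; dissipated=126.750
Op 2: GROUND 3: Q3=0; energy lost=144.500
Op 3: GROUND 5: Q5=0; energy lost=49.000
Op 4: CLOSE 2-5: Q_total=7.00, C_total=3.00, V=2.33; Q2=2.33, Q5=4.67; dissipated=16.333
Op 5: CLOSE 5-2: Q_total=7.00, C_total=3.00, V=2.33; Q5=4.67, Q2=2.33; dissipated=0.000
Total dissipated: 336.583 μJ

Answer: 336.58 μJ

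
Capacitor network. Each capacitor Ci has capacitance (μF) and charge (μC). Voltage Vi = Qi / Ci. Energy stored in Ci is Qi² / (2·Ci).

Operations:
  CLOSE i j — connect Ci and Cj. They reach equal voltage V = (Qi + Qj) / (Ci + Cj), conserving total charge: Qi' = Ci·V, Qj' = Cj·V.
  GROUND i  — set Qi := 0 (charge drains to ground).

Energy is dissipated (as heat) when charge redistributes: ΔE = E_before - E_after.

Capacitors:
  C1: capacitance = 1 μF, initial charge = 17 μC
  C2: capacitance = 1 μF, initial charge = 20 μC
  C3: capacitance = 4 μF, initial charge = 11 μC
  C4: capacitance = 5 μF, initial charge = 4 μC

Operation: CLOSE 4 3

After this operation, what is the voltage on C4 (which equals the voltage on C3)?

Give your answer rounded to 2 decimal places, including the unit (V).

Answer: 1.67 V

Derivation:
Initial: C1(1μF, Q=17μC, V=17.00V), C2(1μF, Q=20μC, V=20.00V), C3(4μF, Q=11μC, V=2.75V), C4(5μF, Q=4μC, V=0.80V)
Op 1: CLOSE 4-3: Q_total=15.00, C_total=9.00, V=1.67; Q4=8.33, Q3=6.67; dissipated=4.225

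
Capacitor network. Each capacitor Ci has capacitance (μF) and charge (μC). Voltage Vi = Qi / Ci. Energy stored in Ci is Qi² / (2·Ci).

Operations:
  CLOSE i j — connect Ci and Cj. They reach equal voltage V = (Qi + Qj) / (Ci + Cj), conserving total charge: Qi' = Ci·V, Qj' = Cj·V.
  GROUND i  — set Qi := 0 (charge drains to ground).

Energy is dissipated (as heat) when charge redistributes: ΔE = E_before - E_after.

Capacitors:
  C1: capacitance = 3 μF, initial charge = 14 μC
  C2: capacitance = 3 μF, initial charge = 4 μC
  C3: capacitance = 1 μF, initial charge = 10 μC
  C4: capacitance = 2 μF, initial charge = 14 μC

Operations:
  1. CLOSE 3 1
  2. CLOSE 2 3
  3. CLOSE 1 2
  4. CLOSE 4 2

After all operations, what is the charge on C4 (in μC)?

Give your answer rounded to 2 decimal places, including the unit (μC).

Initial: C1(3μF, Q=14μC, V=4.67V), C2(3μF, Q=4μC, V=1.33V), C3(1μF, Q=10μC, V=10.00V), C4(2μF, Q=14μC, V=7.00V)
Op 1: CLOSE 3-1: Q_total=24.00, C_total=4.00, V=6.00; Q3=6.00, Q1=18.00; dissipated=10.667
Op 2: CLOSE 2-3: Q_total=10.00, C_total=4.00, V=2.50; Q2=7.50, Q3=2.50; dissipated=8.167
Op 3: CLOSE 1-2: Q_total=25.50, C_total=6.00, V=4.25; Q1=12.75, Q2=12.75; dissipated=9.188
Op 4: CLOSE 4-2: Q_total=26.75, C_total=5.00, V=5.35; Q4=10.70, Q2=16.05; dissipated=4.537
Final charges: Q1=12.75, Q2=16.05, Q3=2.50, Q4=10.70

Answer: 10.70 μC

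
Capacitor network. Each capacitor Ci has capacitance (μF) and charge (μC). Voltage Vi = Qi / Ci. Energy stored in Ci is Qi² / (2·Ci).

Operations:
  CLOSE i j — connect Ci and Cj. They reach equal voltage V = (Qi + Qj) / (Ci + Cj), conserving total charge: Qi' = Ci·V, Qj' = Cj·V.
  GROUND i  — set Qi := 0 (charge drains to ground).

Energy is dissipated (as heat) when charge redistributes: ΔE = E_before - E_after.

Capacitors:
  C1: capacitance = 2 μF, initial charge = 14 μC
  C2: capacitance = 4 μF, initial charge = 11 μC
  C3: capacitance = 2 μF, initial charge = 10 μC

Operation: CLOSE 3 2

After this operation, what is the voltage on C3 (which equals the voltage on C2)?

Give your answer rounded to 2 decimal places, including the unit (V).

Initial: C1(2μF, Q=14μC, V=7.00V), C2(4μF, Q=11μC, V=2.75V), C3(2μF, Q=10μC, V=5.00V)
Op 1: CLOSE 3-2: Q_total=21.00, C_total=6.00, V=3.50; Q3=7.00, Q2=14.00; dissipated=3.375

Answer: 3.50 V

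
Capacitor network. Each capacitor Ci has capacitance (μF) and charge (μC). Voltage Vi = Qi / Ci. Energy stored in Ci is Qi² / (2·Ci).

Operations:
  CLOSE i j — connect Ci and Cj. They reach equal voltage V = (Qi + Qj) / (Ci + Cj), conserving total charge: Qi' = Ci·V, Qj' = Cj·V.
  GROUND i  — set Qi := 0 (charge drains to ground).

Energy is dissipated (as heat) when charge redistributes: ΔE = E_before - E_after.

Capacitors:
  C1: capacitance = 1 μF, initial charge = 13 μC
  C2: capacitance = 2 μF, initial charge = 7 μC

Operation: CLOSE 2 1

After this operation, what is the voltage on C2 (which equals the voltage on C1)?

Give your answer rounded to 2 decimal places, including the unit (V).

Answer: 6.67 V

Derivation:
Initial: C1(1μF, Q=13μC, V=13.00V), C2(2μF, Q=7μC, V=3.50V)
Op 1: CLOSE 2-1: Q_total=20.00, C_total=3.00, V=6.67; Q2=13.33, Q1=6.67; dissipated=30.083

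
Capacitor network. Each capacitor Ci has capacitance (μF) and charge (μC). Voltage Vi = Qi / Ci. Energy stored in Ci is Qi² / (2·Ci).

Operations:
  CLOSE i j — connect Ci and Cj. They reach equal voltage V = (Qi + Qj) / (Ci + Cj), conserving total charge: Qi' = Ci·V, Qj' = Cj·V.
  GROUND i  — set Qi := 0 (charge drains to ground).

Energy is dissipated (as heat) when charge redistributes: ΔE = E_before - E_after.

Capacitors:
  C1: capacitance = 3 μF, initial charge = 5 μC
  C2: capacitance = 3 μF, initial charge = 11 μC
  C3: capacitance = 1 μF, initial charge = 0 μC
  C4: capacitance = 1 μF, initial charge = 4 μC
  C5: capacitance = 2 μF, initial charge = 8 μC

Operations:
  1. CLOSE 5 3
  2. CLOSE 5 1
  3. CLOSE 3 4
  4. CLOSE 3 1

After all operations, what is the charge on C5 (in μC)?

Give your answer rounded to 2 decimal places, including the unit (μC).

Answer: 4.13 μC

Derivation:
Initial: C1(3μF, Q=5μC, V=1.67V), C2(3μF, Q=11μC, V=3.67V), C3(1μF, Q=0μC, V=0.00V), C4(1μF, Q=4μC, V=4.00V), C5(2μF, Q=8μC, V=4.00V)
Op 1: CLOSE 5-3: Q_total=8.00, C_total=3.00, V=2.67; Q5=5.33, Q3=2.67; dissipated=5.333
Op 2: CLOSE 5-1: Q_total=10.33, C_total=5.00, V=2.07; Q5=4.13, Q1=6.20; dissipated=0.600
Op 3: CLOSE 3-4: Q_total=6.67, C_total=2.00, V=3.33; Q3=3.33, Q4=3.33; dissipated=0.444
Op 4: CLOSE 3-1: Q_total=9.53, C_total=4.00, V=2.38; Q3=2.38, Q1=7.15; dissipated=0.602
Final charges: Q1=7.15, Q2=11.00, Q3=2.38, Q4=3.33, Q5=4.13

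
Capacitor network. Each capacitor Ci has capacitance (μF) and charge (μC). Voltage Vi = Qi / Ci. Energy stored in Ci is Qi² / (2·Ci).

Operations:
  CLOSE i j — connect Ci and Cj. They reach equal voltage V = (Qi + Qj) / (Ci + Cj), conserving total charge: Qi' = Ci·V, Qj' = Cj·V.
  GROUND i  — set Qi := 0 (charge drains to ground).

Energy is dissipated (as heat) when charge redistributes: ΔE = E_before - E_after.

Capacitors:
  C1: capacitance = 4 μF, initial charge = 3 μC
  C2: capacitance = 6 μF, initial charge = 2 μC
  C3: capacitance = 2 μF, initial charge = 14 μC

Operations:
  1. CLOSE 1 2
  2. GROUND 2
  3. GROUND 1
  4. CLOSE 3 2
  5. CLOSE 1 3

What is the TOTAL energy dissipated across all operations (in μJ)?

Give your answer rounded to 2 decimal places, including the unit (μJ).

Answer: 40.25 μJ

Derivation:
Initial: C1(4μF, Q=3μC, V=0.75V), C2(6μF, Q=2μC, V=0.33V), C3(2μF, Q=14μC, V=7.00V)
Op 1: CLOSE 1-2: Q_total=5.00, C_total=10.00, V=0.50; Q1=2.00, Q2=3.00; dissipated=0.208
Op 2: GROUND 2: Q2=0; energy lost=0.750
Op 3: GROUND 1: Q1=0; energy lost=0.500
Op 4: CLOSE 3-2: Q_total=14.00, C_total=8.00, V=1.75; Q3=3.50, Q2=10.50; dissipated=36.750
Op 5: CLOSE 1-3: Q_total=3.50, C_total=6.00, V=0.58; Q1=2.33, Q3=1.17; dissipated=2.042
Total dissipated: 40.250 μJ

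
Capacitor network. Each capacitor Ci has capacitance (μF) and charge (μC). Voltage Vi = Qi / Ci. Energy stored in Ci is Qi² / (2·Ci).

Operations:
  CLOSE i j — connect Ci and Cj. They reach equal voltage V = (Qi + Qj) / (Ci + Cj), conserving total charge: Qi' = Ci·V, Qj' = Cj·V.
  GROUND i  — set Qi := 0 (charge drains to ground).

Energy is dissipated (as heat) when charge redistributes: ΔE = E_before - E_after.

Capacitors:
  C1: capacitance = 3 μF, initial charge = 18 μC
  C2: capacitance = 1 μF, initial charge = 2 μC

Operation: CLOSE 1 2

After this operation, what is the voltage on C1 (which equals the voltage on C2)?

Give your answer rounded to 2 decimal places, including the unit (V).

Answer: 5.00 V

Derivation:
Initial: C1(3μF, Q=18μC, V=6.00V), C2(1μF, Q=2μC, V=2.00V)
Op 1: CLOSE 1-2: Q_total=20.00, C_total=4.00, V=5.00; Q1=15.00, Q2=5.00; dissipated=6.000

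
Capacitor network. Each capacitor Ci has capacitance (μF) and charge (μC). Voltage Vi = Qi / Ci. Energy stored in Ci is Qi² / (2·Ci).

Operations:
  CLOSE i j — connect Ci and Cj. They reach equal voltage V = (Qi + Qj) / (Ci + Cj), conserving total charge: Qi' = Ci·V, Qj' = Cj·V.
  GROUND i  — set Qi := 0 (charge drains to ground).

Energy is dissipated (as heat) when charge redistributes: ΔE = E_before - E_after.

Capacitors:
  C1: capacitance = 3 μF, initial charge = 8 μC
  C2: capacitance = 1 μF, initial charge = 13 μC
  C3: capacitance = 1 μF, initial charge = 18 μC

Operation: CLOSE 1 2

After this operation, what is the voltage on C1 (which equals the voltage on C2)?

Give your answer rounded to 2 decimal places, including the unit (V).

Initial: C1(3μF, Q=8μC, V=2.67V), C2(1μF, Q=13μC, V=13.00V), C3(1μF, Q=18μC, V=18.00V)
Op 1: CLOSE 1-2: Q_total=21.00, C_total=4.00, V=5.25; Q1=15.75, Q2=5.25; dissipated=40.042

Answer: 5.25 V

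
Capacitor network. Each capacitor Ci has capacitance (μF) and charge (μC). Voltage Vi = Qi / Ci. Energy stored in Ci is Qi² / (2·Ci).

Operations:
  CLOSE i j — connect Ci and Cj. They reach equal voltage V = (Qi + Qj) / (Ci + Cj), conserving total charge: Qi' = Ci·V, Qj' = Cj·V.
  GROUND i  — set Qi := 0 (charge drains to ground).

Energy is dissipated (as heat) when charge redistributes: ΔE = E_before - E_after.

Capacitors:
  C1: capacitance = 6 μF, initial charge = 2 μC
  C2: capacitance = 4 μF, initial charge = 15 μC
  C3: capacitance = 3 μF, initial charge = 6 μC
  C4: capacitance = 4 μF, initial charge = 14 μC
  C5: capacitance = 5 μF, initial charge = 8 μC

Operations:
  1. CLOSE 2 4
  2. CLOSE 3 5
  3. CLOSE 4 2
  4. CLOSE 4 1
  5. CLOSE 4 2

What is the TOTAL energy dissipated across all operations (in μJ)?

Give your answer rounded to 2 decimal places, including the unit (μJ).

Answer: 17.12 μJ

Derivation:
Initial: C1(6μF, Q=2μC, V=0.33V), C2(4μF, Q=15μC, V=3.75V), C3(3μF, Q=6μC, V=2.00V), C4(4μF, Q=14μC, V=3.50V), C5(5μF, Q=8μC, V=1.60V)
Op 1: CLOSE 2-4: Q_total=29.00, C_total=8.00, V=3.62; Q2=14.50, Q4=14.50; dissipated=0.062
Op 2: CLOSE 3-5: Q_total=14.00, C_total=8.00, V=1.75; Q3=5.25, Q5=8.75; dissipated=0.150
Op 3: CLOSE 4-2: Q_total=29.00, C_total=8.00, V=3.62; Q4=14.50, Q2=14.50; dissipated=0.000
Op 4: CLOSE 4-1: Q_total=16.50, C_total=10.00, V=1.65; Q4=6.60, Q1=9.90; dissipated=13.002
Op 5: CLOSE 4-2: Q_total=21.10, C_total=8.00, V=2.64; Q4=10.55, Q2=10.55; dissipated=3.901
Total dissipated: 17.115 μJ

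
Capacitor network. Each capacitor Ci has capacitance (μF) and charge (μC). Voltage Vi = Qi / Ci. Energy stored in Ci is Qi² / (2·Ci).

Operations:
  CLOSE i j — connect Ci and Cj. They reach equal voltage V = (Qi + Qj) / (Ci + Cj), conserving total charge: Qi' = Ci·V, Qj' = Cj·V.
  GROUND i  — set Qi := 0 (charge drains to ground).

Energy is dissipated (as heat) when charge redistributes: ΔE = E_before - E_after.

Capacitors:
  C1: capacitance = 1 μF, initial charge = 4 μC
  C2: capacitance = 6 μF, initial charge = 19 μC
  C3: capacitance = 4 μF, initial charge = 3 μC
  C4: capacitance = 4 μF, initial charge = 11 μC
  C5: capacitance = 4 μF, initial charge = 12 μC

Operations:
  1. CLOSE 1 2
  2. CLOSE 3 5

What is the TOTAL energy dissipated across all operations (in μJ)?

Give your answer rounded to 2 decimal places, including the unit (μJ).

Initial: C1(1μF, Q=4μC, V=4.00V), C2(6μF, Q=19μC, V=3.17V), C3(4μF, Q=3μC, V=0.75V), C4(4μF, Q=11μC, V=2.75V), C5(4μF, Q=12μC, V=3.00V)
Op 1: CLOSE 1-2: Q_total=23.00, C_total=7.00, V=3.29; Q1=3.29, Q2=19.71; dissipated=0.298
Op 2: CLOSE 3-5: Q_total=15.00, C_total=8.00, V=1.88; Q3=7.50, Q5=7.50; dissipated=5.062
Total dissipated: 5.360 μJ

Answer: 5.36 μJ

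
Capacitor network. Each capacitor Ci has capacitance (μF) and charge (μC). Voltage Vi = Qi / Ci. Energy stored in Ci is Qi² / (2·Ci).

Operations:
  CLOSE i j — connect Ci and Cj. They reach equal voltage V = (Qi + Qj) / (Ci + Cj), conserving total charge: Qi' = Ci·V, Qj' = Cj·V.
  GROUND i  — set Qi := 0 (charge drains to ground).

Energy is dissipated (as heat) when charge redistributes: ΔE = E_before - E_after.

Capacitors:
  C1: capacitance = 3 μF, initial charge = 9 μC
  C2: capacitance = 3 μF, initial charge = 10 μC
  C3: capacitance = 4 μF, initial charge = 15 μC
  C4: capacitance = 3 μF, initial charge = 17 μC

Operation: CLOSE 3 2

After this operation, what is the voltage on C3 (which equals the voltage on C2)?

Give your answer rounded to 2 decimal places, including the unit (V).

Answer: 3.57 V

Derivation:
Initial: C1(3μF, Q=9μC, V=3.00V), C2(3μF, Q=10μC, V=3.33V), C3(4μF, Q=15μC, V=3.75V), C4(3μF, Q=17μC, V=5.67V)
Op 1: CLOSE 3-2: Q_total=25.00, C_total=7.00, V=3.57; Q3=14.29, Q2=10.71; dissipated=0.149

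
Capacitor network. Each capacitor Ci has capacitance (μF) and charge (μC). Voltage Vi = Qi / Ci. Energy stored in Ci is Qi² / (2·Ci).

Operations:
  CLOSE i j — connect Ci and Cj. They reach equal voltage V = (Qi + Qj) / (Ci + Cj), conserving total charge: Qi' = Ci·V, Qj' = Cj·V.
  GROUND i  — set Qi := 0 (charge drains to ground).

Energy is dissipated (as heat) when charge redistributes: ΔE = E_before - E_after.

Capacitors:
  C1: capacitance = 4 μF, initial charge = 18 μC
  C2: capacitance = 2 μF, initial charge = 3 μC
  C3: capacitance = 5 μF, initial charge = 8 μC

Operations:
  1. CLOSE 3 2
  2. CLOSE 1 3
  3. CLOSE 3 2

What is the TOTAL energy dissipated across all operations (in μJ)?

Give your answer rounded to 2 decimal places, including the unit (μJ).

Answer: 10.75 μJ

Derivation:
Initial: C1(4μF, Q=18μC, V=4.50V), C2(2μF, Q=3μC, V=1.50V), C3(5μF, Q=8μC, V=1.60V)
Op 1: CLOSE 3-2: Q_total=11.00, C_total=7.00, V=1.57; Q3=7.86, Q2=3.14; dissipated=0.007
Op 2: CLOSE 1-3: Q_total=25.86, C_total=9.00, V=2.87; Q1=11.49, Q3=14.37; dissipated=9.529
Op 3: CLOSE 3-2: Q_total=17.51, C_total=7.00, V=2.50; Q3=12.51, Q2=5.00; dissipated=1.210
Total dissipated: 10.747 μJ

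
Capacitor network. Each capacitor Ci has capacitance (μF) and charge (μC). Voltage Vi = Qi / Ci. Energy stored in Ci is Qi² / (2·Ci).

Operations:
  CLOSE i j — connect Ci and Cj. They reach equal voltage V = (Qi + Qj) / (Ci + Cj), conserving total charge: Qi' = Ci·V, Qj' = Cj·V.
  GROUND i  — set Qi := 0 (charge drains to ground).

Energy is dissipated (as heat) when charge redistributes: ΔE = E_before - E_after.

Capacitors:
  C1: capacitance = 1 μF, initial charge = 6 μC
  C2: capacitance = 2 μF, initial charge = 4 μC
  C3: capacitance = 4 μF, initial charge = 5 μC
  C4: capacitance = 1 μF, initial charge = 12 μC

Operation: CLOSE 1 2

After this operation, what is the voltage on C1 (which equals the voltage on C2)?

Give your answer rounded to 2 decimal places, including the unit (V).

Answer: 3.33 V

Derivation:
Initial: C1(1μF, Q=6μC, V=6.00V), C2(2μF, Q=4μC, V=2.00V), C3(4μF, Q=5μC, V=1.25V), C4(1μF, Q=12μC, V=12.00V)
Op 1: CLOSE 1-2: Q_total=10.00, C_total=3.00, V=3.33; Q1=3.33, Q2=6.67; dissipated=5.333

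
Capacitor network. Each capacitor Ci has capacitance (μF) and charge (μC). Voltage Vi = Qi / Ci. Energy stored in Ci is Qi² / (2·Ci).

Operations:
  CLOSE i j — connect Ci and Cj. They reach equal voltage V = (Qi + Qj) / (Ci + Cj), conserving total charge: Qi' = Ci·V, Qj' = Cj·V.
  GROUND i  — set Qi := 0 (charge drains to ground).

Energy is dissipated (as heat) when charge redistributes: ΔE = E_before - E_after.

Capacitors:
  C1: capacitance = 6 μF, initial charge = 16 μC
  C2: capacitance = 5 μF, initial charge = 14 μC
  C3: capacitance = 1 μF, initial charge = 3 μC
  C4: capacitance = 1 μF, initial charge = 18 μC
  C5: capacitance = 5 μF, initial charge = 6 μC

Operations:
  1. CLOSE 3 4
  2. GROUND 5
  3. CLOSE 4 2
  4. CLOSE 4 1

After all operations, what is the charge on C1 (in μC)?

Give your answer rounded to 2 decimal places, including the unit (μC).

Answer: 17.21 μC

Derivation:
Initial: C1(6μF, Q=16μC, V=2.67V), C2(5μF, Q=14μC, V=2.80V), C3(1μF, Q=3μC, V=3.00V), C4(1μF, Q=18μC, V=18.00V), C5(5μF, Q=6μC, V=1.20V)
Op 1: CLOSE 3-4: Q_total=21.00, C_total=2.00, V=10.50; Q3=10.50, Q4=10.50; dissipated=56.250
Op 2: GROUND 5: Q5=0; energy lost=3.600
Op 3: CLOSE 4-2: Q_total=24.50, C_total=6.00, V=4.08; Q4=4.08, Q2=20.42; dissipated=24.704
Op 4: CLOSE 4-1: Q_total=20.08, C_total=7.00, V=2.87; Q4=2.87, Q1=17.21; dissipated=0.860
Final charges: Q1=17.21, Q2=20.42, Q3=10.50, Q4=2.87, Q5=0.00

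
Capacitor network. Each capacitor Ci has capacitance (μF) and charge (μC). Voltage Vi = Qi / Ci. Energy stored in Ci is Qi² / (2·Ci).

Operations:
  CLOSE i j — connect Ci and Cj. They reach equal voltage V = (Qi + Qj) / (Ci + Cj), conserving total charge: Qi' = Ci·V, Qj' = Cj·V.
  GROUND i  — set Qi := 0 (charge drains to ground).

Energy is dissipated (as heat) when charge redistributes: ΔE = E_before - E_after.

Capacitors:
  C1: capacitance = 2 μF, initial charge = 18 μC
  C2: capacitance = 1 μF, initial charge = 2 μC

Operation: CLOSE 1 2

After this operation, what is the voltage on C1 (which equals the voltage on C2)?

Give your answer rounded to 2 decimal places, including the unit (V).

Answer: 6.67 V

Derivation:
Initial: C1(2μF, Q=18μC, V=9.00V), C2(1μF, Q=2μC, V=2.00V)
Op 1: CLOSE 1-2: Q_total=20.00, C_total=3.00, V=6.67; Q1=13.33, Q2=6.67; dissipated=16.333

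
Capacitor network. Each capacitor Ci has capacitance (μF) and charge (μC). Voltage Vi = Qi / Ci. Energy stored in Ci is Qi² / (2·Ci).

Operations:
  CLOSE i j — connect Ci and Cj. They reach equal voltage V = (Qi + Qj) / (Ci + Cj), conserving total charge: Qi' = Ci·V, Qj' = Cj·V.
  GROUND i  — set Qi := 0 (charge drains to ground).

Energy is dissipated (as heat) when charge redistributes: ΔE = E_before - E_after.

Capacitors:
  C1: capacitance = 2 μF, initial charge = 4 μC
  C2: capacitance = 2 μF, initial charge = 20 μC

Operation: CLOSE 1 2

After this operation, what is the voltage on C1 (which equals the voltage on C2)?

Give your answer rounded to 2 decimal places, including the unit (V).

Answer: 6.00 V

Derivation:
Initial: C1(2μF, Q=4μC, V=2.00V), C2(2μF, Q=20μC, V=10.00V)
Op 1: CLOSE 1-2: Q_total=24.00, C_total=4.00, V=6.00; Q1=12.00, Q2=12.00; dissipated=32.000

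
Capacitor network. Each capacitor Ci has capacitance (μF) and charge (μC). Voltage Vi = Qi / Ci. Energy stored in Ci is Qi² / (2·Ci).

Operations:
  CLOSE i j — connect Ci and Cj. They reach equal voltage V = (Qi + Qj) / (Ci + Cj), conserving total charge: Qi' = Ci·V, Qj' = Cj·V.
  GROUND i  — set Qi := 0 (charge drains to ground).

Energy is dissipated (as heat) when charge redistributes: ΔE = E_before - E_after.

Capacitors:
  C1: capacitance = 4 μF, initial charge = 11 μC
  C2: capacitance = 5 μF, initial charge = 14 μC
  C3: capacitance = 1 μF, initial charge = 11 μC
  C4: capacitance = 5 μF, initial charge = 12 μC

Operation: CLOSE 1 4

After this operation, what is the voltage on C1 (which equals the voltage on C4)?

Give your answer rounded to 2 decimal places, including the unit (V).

Answer: 2.56 V

Derivation:
Initial: C1(4μF, Q=11μC, V=2.75V), C2(5μF, Q=14μC, V=2.80V), C3(1μF, Q=11μC, V=11.00V), C4(5μF, Q=12μC, V=2.40V)
Op 1: CLOSE 1-4: Q_total=23.00, C_total=9.00, V=2.56; Q1=10.22, Q4=12.78; dissipated=0.136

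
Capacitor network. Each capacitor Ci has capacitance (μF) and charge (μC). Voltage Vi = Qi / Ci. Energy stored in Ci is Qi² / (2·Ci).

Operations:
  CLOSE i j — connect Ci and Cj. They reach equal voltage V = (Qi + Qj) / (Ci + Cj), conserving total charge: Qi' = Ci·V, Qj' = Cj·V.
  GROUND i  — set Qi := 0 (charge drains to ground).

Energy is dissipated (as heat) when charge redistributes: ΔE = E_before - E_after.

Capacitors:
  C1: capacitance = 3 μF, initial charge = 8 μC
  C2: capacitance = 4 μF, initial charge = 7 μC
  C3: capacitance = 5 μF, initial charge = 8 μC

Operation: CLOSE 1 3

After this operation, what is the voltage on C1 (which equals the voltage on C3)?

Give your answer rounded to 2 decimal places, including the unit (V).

Initial: C1(3μF, Q=8μC, V=2.67V), C2(4μF, Q=7μC, V=1.75V), C3(5μF, Q=8μC, V=1.60V)
Op 1: CLOSE 1-3: Q_total=16.00, C_total=8.00, V=2.00; Q1=6.00, Q3=10.00; dissipated=1.067

Answer: 2.00 V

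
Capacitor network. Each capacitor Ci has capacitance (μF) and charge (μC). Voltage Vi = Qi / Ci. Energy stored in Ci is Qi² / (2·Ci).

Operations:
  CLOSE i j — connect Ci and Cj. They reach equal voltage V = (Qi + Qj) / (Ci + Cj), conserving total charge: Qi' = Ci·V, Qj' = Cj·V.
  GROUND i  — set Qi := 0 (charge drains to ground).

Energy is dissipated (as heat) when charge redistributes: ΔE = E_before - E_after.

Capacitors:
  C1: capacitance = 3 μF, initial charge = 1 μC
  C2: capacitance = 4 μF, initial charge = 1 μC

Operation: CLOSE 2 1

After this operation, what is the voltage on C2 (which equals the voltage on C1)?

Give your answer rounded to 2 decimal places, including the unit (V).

Initial: C1(3μF, Q=1μC, V=0.33V), C2(4μF, Q=1μC, V=0.25V)
Op 1: CLOSE 2-1: Q_total=2.00, C_total=7.00, V=0.29; Q2=1.14, Q1=0.86; dissipated=0.006

Answer: 0.29 V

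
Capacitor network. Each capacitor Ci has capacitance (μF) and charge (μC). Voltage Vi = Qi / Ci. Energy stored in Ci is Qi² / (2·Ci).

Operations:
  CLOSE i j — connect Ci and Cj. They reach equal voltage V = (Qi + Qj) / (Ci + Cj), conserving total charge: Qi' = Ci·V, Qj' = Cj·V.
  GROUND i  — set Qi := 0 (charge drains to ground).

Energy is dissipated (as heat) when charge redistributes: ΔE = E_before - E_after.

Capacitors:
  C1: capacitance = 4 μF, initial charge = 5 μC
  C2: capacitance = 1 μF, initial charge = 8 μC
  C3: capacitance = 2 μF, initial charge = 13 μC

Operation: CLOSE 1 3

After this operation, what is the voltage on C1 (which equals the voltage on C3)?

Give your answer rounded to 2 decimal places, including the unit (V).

Answer: 3.00 V

Derivation:
Initial: C1(4μF, Q=5μC, V=1.25V), C2(1μF, Q=8μC, V=8.00V), C3(2μF, Q=13μC, V=6.50V)
Op 1: CLOSE 1-3: Q_total=18.00, C_total=6.00, V=3.00; Q1=12.00, Q3=6.00; dissipated=18.375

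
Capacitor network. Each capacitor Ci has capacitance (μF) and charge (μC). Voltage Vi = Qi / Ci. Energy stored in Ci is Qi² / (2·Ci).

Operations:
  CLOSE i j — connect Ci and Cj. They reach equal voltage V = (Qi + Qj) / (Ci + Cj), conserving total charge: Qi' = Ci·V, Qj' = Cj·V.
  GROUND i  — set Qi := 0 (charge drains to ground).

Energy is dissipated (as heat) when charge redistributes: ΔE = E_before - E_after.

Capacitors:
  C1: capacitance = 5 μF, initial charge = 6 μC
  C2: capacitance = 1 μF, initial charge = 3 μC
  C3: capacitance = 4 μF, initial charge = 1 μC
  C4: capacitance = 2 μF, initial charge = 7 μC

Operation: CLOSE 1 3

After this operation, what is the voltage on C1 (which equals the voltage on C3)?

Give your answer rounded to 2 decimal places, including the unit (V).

Answer: 0.78 V

Derivation:
Initial: C1(5μF, Q=6μC, V=1.20V), C2(1μF, Q=3μC, V=3.00V), C3(4μF, Q=1μC, V=0.25V), C4(2μF, Q=7μC, V=3.50V)
Op 1: CLOSE 1-3: Q_total=7.00, C_total=9.00, V=0.78; Q1=3.89, Q3=3.11; dissipated=1.003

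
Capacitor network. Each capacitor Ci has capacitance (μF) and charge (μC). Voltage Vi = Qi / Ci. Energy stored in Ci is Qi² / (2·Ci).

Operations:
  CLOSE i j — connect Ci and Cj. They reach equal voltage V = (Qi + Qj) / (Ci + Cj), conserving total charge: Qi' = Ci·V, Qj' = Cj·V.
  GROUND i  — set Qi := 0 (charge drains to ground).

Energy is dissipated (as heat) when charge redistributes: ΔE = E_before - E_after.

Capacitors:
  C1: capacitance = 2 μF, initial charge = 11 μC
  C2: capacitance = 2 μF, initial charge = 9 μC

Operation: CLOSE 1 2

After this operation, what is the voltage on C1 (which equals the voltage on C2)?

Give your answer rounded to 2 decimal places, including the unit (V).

Initial: C1(2μF, Q=11μC, V=5.50V), C2(2μF, Q=9μC, V=4.50V)
Op 1: CLOSE 1-2: Q_total=20.00, C_total=4.00, V=5.00; Q1=10.00, Q2=10.00; dissipated=0.500

Answer: 5.00 V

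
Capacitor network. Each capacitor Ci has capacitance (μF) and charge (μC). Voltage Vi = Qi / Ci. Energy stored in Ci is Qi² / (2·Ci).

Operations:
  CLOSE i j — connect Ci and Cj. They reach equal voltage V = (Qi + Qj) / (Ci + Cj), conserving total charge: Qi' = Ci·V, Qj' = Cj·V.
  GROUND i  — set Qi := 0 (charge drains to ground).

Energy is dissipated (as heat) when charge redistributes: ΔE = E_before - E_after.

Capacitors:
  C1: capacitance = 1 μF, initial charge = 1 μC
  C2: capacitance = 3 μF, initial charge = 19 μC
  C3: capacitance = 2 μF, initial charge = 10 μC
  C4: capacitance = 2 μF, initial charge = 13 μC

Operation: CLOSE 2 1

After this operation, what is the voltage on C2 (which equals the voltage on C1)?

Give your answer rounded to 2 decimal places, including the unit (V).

Answer: 5.00 V

Derivation:
Initial: C1(1μF, Q=1μC, V=1.00V), C2(3μF, Q=19μC, V=6.33V), C3(2μF, Q=10μC, V=5.00V), C4(2μF, Q=13μC, V=6.50V)
Op 1: CLOSE 2-1: Q_total=20.00, C_total=4.00, V=5.00; Q2=15.00, Q1=5.00; dissipated=10.667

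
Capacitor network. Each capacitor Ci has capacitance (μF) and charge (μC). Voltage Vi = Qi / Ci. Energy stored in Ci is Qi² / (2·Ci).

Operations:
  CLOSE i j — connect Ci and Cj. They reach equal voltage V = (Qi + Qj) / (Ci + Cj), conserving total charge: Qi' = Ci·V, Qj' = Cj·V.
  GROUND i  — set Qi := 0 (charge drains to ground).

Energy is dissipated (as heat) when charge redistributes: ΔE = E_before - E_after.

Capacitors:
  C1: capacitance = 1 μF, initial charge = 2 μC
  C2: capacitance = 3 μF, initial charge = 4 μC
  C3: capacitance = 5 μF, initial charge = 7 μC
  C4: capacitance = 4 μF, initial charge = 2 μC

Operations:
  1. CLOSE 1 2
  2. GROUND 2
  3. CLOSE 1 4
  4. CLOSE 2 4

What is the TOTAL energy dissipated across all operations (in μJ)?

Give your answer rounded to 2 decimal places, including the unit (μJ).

Answer: 4.36 μJ

Derivation:
Initial: C1(1μF, Q=2μC, V=2.00V), C2(3μF, Q=4μC, V=1.33V), C3(5μF, Q=7μC, V=1.40V), C4(4μF, Q=2μC, V=0.50V)
Op 1: CLOSE 1-2: Q_total=6.00, C_total=4.00, V=1.50; Q1=1.50, Q2=4.50; dissipated=0.167
Op 2: GROUND 2: Q2=0; energy lost=3.375
Op 3: CLOSE 1-4: Q_total=3.50, C_total=5.00, V=0.70; Q1=0.70, Q4=2.80; dissipated=0.400
Op 4: CLOSE 2-4: Q_total=2.80, C_total=7.00, V=0.40; Q2=1.20, Q4=1.60; dissipated=0.420
Total dissipated: 4.362 μJ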